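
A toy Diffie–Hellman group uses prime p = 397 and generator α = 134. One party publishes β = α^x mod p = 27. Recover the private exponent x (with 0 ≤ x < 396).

102

Baby-step giant-step with m = ceil(sqrt(396)) = 20.
Baby table (134^j mod 397 for j=0..19):
  0:1  1:134  2:91  3:284  4:341  5:39  6:65  7:373
  8:357  9:198  10:330  11:153  12:255  13:28  14:179  15:166
  16:12  17:20  18:298  19:232
Giant step factor: 134^(-20) ≡ 192 (mod 397).
Scan 27·192^i mod 397 for i = 0, 1, …:
  i=0: 27   i=1: 23   i=2: 49   i=3: 277
  i=4: 383   i=5: 91
Match at i=5, j=2: x = 5·20 + 2 = 102.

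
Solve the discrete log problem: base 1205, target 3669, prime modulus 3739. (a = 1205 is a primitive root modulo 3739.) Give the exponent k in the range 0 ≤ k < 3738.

2467

Baby-step giant-step with m = ceil(sqrt(3738)) = 62.
Baby table (1205^j mod 3739 for j=0..61):
  0:1  1:1205  2:1293  3:2641  4:516  5:1106  6:1646  7:1760
  8:787  9:2368  10:583  11:3322  12:2280  13:2974  14:1708  15:1690
  16:2434  17:1594  18:2663  19:853  20:3379  21:3663  22:1895  23:2685
  24:1190  25:1913  26:1941  27:2030  28:844  29:12  30:3243  31:560
  32:1780  33:2453  34:2055  35:1057  36:2425  37:1966  38:2243  39:3257
  40:2474  41:1187  42:2037  43:1801  44:1585  45:3035  46:433  47:2044
  48:2758  49:3158  50:2827  51:306  52:2308  53:3063  54:522  55:858
  56:1926  57:2650  58:144  59:1526  60:2981  61:2665
Giant step factor: 1205^(-62) ≡ 3197 (mod 3739).
Scan 3669·3197^i mod 3739 for i = 0, 1, …:
  i=0: 3669   i=1: 550   i=2: 1020   i=3: 532
  i=4: 3298   i=5: 3465   i=6: 2687   i=7: 1856
  i=8: 3578   i=9: 1265     …   i=38: 3609
  i=39: 3158
Match at i=39, j=49: k = 39·62 + 49 = 2467.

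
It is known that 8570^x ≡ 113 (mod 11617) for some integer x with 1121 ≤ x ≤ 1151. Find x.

1132

Compute 8570^1121 mod 11617 = 1488, then multiply by 8570 repeatedly:
  8570^1121=1488  8570^1122=8311  8570^1123=1443  8570^1124=6022  8570^1125=5826
  8570^1126=10571  8570^1127=4104  8570^1128=6621  8570^1129=4542  8570^1130=7990
  8570^1131=3702  8570^1132=113
Found 113 at exponent 1132.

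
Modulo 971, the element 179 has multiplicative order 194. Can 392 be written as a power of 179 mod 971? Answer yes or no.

yes

392 ∈ ⟨179⟩ iff 392^194 ≡ 1 (mod 971), since |⟨179⟩| = 194.
392^194 mod 971 = 1.
Since 1 = 1, 392 lies in the subgroup.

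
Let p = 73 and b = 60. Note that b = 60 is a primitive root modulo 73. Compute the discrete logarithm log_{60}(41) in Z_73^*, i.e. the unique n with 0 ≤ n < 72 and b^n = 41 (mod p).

44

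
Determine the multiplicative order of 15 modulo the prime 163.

81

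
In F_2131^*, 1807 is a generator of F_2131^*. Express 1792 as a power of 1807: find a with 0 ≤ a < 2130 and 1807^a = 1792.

Baby-step giant-step with m = ceil(sqrt(2130)) = 47.
Baby table (1807^j mod 2131 for j=0..46):
  0:1  1:1807  2:557  3:667  4:1254  5:725  6:1641  7:1066
  8:1969  9:1344  10:1399  11:627  12:1428  13:1886  14:533  15:2050
  16:672  17:1765  18:1379  19:714  20:943  21:1332  22:1025  23:336
  24:1948  25:1755  26:357  27:1537  28:666  29:1578  30:168  31:974
  32:1943  33:1244  34:1834  35:333  36:789  37:84  38:487  39:2037
  40:622  41:917  42:1232  43:1460  44:42  45:1309  46:2084
Giant step factor: 1807^(-47) ≡ 973 (mod 2131).
Scan 1792·973^i mod 2131 for i = 0, 1, …:
  i=0: 1792   i=1: 458   i=2: 255   i=3: 919
  i=4: 1298   i=5: 1402   i=6: 306   i=7: 1529
  i=8: 279   i=9: 830     …   i=15: 156
  i=16: 487
Match at i=16, j=38: a = 16·47 + 38 = 790.

790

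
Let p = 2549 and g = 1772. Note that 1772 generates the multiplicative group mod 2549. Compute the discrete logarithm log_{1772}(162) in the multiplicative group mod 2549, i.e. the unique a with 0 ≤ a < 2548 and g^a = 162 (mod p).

Baby-step giant-step with m = ceil(sqrt(2548)) = 51.
Baby table (1772^j mod 2549 for j=0..50):
  0:1  1:1772  2:2165  3:135  4:2163  5:1689  6:382  7:1419
  8:1154  9:590  10:390  11:301  12:631  13:1670  14:2400  15:1068
  16:1138  17:277  18:1436  19:690  20:1709  21:136  22:1386  23:1305
  24:517  25:1033  26:294  27:972  28:1809  29:1455  30:1221  31:2060
  32:152  33:1699  34:259  35:128  36:2504  37:1828  38:1986  39:1572
  40:2076  41:465  42:653  43:2419  44:1599  45:1489  46:293  47:1749
  48:2193  49:1320  50:1607
Giant step factor: 1772^(-51) ≡ 1965 (mod 2549).
Scan 162·1965^i mod 2549 for i = 0, 1, …:
  i=0: 162   i=1: 2254   i=2: 1497   i=3: 59
  i=4: 1230   i=5: 498   i=6: 2303   i=7: 920
  i=8: 559   i=9: 2365   i=10: 398   i=11: 2076
Match at i=11, j=40: a = 11·51 + 40 = 601.

601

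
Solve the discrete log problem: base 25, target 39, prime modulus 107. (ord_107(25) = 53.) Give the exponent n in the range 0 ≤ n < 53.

46

Baby-step giant-step with m = ceil(sqrt(53)) = 8.
Baby table (25^j mod 107 for j=0..7):
  0:1  1:25  2:90  3:3  4:75  5:56  6:9  7:11
Giant step factor: 25^(-8) ≡ 100 (mod 107).
Scan 39·100^i mod 107 for i = 0, 1, …:
  i=0: 39   i=1: 48   i=2: 92   i=3: 105
  i=4: 14   i=5: 9
Match at i=5, j=6: n = 5·8 + 6 = 46.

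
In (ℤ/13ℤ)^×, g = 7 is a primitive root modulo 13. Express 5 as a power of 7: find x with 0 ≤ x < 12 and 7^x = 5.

3

Successive powers of 7 modulo 13:
  7^0=1  7^1=7  7^2=10  7^3=5
So 7^3 ≡ 5 (mod 13), giving x = 3.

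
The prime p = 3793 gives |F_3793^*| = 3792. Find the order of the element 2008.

The order of 2008 must divide p − 1 = 3792 = 2^4 · 3 · 79.
Divisors: 1, 2, 3, 4, 6, 8, 12, 16, 24, 48, 79, 158, 237, 316, 474, 632, 948, 1264, 1896, 3792.
Check each in increasing order: 2008^1 ≡ 2008;  2008^2 ≡ 105;  2008^3 ≡ 2225;  2008^4 ≡ 3439;  2008^6 ≡ 760;  2008^8 ≡ 147;  2008^12 ≡ 1064;  2008^16 ≡ 2644;  2008^24 ≡ 1782;  2008^48 ≡ 783;  2008^79 ≡ 1069;  2008^158 ≡ 1068;  2008^237 ≡ 3792;  2008^316 ≡ 2724;  2008^474 ≡ 1.
Smallest exponent giving 1 is 474.

474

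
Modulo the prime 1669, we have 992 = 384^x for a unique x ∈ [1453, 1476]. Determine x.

1470

Compute 384^1453 mod 1669 = 329, then multiply by 384 repeatedly:
  384^1453=329  384^1454=1161  384^1455=201  384^1456=410  384^1457=554
  384^1458=773  384^1459=1419  384^1460=802  384^1461=872  384^1462=1048
  384^1463=203  384^1464=1178  384^1465=53  384^1466=324  384^1467=910
  384^1468=619  384^1469=698  384^1470=992
Found 992 at exponent 1470.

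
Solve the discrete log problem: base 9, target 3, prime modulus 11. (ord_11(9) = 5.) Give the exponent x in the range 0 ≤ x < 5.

Successive powers of 9 modulo 11:
  9^0=1  9^1=9  9^2=4  9^3=3
So 9^3 ≡ 3 (mod 11), giving x = 3.

3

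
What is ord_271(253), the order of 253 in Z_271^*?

270

The order of 253 must divide p − 1 = 270 = 2 · 3^3 · 5.
Divisors: 1, 2, 3, 5, 6, 9, 10, 15, 18, 27, 30, 45, 54, 90, 135, 270.
Check each in increasing order: 253^1 ≡ 253;  253^2 ≡ 53;  253^3 ≡ 130;  253^5 ≡ 115;  253^6 ≡ 98;  253^9 ≡ 3;  253^10 ≡ 217;  253^15 ≡ 23;  253^18 ≡ 9;  253^27 ≡ 27;  253^30 ≡ 258;  253^45 ≡ 243;  253^54 ≡ 187;  253^90 ≡ 242;  253^135 ≡ 270;  253^270 ≡ 1.
Smallest exponent giving 1 is 270.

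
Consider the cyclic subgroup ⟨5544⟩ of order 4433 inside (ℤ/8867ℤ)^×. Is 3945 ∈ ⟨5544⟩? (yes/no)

no

3945 ∈ ⟨5544⟩ iff 3945^4433 ≡ 1 (mod 8867), since |⟨5544⟩| = 4433.
3945^4433 mod 8867 = 8866.
Since 8866 ≠ 1, 3945 does not lie in the subgroup.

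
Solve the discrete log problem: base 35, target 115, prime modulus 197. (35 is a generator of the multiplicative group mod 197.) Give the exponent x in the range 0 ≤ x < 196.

131

Baby-step giant-step with m = ceil(sqrt(196)) = 14.
Baby table (35^j mod 197 for j=0..13):
  0:1  1:35  2:43  3:126  4:76  5:99  6:116  7:120
  8:63  9:38  10:148  11:58  12:60  13:130
Giant step factor: 35^(-14) ≡ 83 (mod 197).
Scan 115·83^i mod 197 for i = 0, 1, …:
  i=0: 115   i=1: 89   i=2: 98   i=3: 57
  i=4: 3   i=5: 52   i=6: 179   i=7: 82
  i=8: 108   i=9: 99
Match at i=9, j=5: x = 9·14 + 5 = 131.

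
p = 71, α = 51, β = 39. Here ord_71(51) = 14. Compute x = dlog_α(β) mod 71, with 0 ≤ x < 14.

13

Successive powers of 51 modulo 71:
  51^0=1  51^1=51  51^2=45  51^3=23  51^4=37  51^5=41
  51^6=32  51^7=70  51^8=20  51^9=26  51^10=48  51^11=34
  51^12=30  51^13=39
So 51^13 ≡ 39 (mod 71), giving x = 13.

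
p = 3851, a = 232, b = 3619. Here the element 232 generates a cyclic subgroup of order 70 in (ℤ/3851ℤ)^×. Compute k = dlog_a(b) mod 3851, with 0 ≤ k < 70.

36

Baby-step giant-step with m = ceil(sqrt(70)) = 9.
Baby table (232^j mod 3851 for j=0..8):
  0:1  1:232  2:3761  3:2226  4:398  5:3763  6:2690  7:218
  8:513
Giant step factor: 232^(-9) ≡ 3123 (mod 3851).
Scan 3619·3123^i mod 3851 for i = 0, 1, …:
  i=0: 3619   i=1: 3303   i=2: 2291   i=3: 3486
  i=4: 1
Match at i=4, j=0: k = 4·9 + 0 = 36.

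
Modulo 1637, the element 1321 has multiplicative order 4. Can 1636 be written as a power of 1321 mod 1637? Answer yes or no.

1636 ∈ ⟨1321⟩ iff 1636^4 ≡ 1 (mod 1637), since |⟨1321⟩| = 4.
1636^4 mod 1637 = 1.
Since 1 = 1, 1636 lies in the subgroup.

yes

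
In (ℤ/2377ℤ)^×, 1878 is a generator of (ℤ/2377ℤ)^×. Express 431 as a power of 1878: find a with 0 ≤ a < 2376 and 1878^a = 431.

Baby-step giant-step with m = ceil(sqrt(2376)) = 49.
Baby table (1878^j mod 2377 for j=0..48):
  0:1  1:1878  2:1793  3:1422  4:1145  5:1502  6:1634  7:2322
  8:1298  9:1219  10:231  11:1204  12:585  13:456  14:648  15:2297
  16:1888  17:1557  18:336  19:1103  20:1067  21:15  22:2023  23:748
  24:2314  25:536  26:1137  27:740  28:1552  29:454  30:1646  31:1088
  32:1421  33:1644  34:2086  35:212  36:1177  37:2173  38:1962  39:286
  40:2283  41:1743  42:225  43:1821  44:1712  45:1432  46:909  47:416
  48:1592
Giant step factor: 1878^(-49) ≡ 2149 (mod 2377).
Scan 431·2149^i mod 2377 for i = 0, 1, …:
  i=0: 431   i=1: 1566   i=2: 1879   i=3: 1825
  i=4: 2252   i=5: 2353   i=6: 718   i=7: 309
  i=8: 858   i=9: 1667     …   i=37: 1913
  i=38: 1204
Match at i=38, j=11: a = 38·49 + 11 = 1873.

1873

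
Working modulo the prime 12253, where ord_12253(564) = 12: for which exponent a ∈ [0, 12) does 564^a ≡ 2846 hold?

11

Successive powers of 564 modulo 12253:
  564^0=1  564^1=564  564^2=11771  564^3=9971  564^4=11770  564^5=9407
  564^6=12252  564^7=11689  564^8=482  564^9=2282  564^10=483  564^11=2846
So 564^11 ≡ 2846 (mod 12253), giving a = 11.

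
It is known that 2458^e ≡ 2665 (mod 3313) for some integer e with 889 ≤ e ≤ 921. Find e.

892

Compute 2458^889 mod 3313 = 3030, then multiply by 2458 repeatedly:
  2458^889=3030  2458^890=116  2458^891=210  2458^892=2665
Found 2665 at exponent 892.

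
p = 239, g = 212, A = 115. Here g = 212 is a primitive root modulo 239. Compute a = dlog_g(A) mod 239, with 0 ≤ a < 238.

Baby-step giant-step with m = ceil(sqrt(238)) = 16.
Baby table (212^j mod 239 for j=0..15):
  0:1  1:212  2:12  3:154  4:144  5:175  6:55  7:188
  8:182  9:105  10:33  11:65  12:157  13:63  14:211  15:39
Giant step factor: 212^(-16) ≡ 170 (mod 239).
Scan 115·170^i mod 239 for i = 0, 1, …:
  i=0: 115   i=1: 191   i=2: 205   i=3: 195
  i=4: 168   i=5: 119   i=6: 154
Match at i=6, j=3: a = 6·16 + 3 = 99.

99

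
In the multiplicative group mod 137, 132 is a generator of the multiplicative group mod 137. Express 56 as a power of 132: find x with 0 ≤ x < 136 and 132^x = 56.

88

Baby-step giant-step with m = ceil(sqrt(136)) = 12.
Baby table (132^j mod 137 for j=0..11):
  0:1  1:132  2:25  3:12  4:77  5:26  6:7  7:102
  8:38  9:84  10:128  11:45
Giant step factor: 132^(-12) ≡ 14 (mod 137).
Scan 56·14^i mod 137 for i = 0, 1, …:
  i=0: 56   i=1: 99   i=2: 16   i=3: 87
  i=4: 122   i=5: 64   i=6: 74   i=7: 77
Match at i=7, j=4: x = 7·12 + 4 = 88.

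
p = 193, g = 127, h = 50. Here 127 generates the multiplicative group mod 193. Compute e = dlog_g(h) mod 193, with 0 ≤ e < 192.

180

Baby-step giant-step with m = ceil(sqrt(192)) = 14.
Baby table (127^j mod 193 for j=0..13):
  0:1  1:127  2:110  3:74  4:134  5:34  6:72  7:73
  8:7  9:117  10:191  11:132  12:166  13:45
Giant step factor: 127^(-14) ≡ 18 (mod 193).
Scan 50·18^i mod 193 for i = 0, 1, …:
  i=0: 50   i=1: 128   i=2: 181   i=3: 170
  i=4: 165   i=5: 75   i=6: 192   i=7: 175
  i=8: 62   i=9: 151   i=10: 16   i=11: 95
  i=12: 166
Match at i=12, j=12: e = 12·14 + 12 = 180.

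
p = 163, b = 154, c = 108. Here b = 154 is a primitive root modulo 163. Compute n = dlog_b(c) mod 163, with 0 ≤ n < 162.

119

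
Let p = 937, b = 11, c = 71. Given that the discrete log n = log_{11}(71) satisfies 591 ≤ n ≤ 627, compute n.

611

Compute 11^591 mod 937 = 825, then multiply by 11 repeatedly:
  11^591=825  11^592=642  11^593=503  11^594=848  11^595=895
  11^596=475  11^597=540  11^598=318  11^599=687  11^600=61
  11^601=671  11^602=822  11^603=609  11^604=140  11^605=603
  11^606=74  11^607=814  11^608=521  11^609=109  11^610=262
  11^611=71
Found 71 at exponent 611.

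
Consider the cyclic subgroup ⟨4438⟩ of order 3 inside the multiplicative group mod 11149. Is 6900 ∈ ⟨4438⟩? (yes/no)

no

⟨4438⟩ has order 3; its elements mod 11149 are {1, 4438, 6710}.
6900 is not in this set.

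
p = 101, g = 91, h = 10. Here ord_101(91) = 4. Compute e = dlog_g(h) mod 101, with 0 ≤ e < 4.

3

Successive powers of 91 modulo 101:
  91^0=1  91^1=91  91^2=100  91^3=10
So 91^3 ≡ 10 (mod 101), giving e = 3.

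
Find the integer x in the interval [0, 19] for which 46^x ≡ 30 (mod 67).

11

Compute 46^0 mod 67 = 1, then multiply by 46 repeatedly:
  46^0=1  46^1=46  46^2=39  46^3=52  46^4=47
  46^5=18  46^6=24  46^7=32  46^8=65  46^9=42
  46^10=56  46^11=30
Found 30 at exponent 11.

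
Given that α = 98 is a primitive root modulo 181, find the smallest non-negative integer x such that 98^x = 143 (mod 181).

106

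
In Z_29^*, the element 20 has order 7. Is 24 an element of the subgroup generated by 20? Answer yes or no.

yes

24 ∈ ⟨20⟩ iff 24^7 ≡ 1 (mod 29), since |⟨20⟩| = 7.
24^7 mod 29 = 1.
Since 1 = 1, 24 lies in the subgroup.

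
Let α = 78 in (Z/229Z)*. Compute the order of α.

114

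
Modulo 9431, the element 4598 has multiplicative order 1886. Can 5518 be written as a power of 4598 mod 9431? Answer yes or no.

no

5518 ∈ ⟨4598⟩ iff 5518^1886 ≡ 1 (mod 9431), since |⟨4598⟩| = 1886.
5518^1886 mod 9431 = 7523.
Since 7523 ≠ 1, 5518 does not lie in the subgroup.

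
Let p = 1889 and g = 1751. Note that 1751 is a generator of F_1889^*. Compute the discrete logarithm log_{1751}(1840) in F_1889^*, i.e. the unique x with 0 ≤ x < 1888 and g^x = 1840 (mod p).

718

Baby-step giant-step with m = ceil(sqrt(1888)) = 44.
Baby table (1751^j mod 1889 for j=0..43):
  0:1  1:1751  2:154  3:1416  4:1048  5:829  6:827  7:1103
  8:795  9:1741  10:1534  11:1765  12:111  13:1683  14:93  15:389
  16:1099  17:1347  18:1125  19:1537  20:1351  21:573  22:264  23:1348
  24:987  25:1691  26:878  27:1621  28:1093  29:286  30:201  31:597
  32:730  33:1266  34:969  35:397  36:1884  37:690  38:1119  39:476
  40:427  41:1522  42:1532  43:152
Giant step factor: 1751^(-44) ≡ 1026 (mod 1889).
Scan 1840·1026^i mod 1889 for i = 0, 1, …:
  i=0: 1840   i=1: 729   i=2: 1799   i=3: 221
  i=4: 66   i=5: 1601   i=6: 1085   i=7: 589
  i=8: 1723   i=9: 1583     …   i=15: 569
  i=16: 93
Match at i=16, j=14: x = 16·44 + 14 = 718.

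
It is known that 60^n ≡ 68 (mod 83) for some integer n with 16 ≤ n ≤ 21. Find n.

Compute 60^16 mod 83 = 68, then multiply by 60 repeatedly:
  60^16=68
Found 68 at exponent 16.

16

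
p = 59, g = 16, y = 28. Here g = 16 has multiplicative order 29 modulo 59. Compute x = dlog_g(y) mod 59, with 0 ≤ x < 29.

Successive powers of 16 modulo 59:
  16^0=1  16^1=16  16^2=20  16^3=25  16^4=46  16^5=28
So 16^5 ≡ 28 (mod 59), giving x = 5.

5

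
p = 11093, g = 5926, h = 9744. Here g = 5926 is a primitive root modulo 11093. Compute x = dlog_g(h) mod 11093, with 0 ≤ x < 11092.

Baby-step giant-step with m = ceil(sqrt(11092)) = 106.
Baby table (5926^j mod 11093 for j=0..105):
  0:1  1:5926  2:8131  3:7407  4:9974  5:2420  6:8764  7:9131
  8:9745  9:9805  10:10389  11:10157  12:10857  13:10275  14:173  15:4642
  16:8945  17:5716  18:6087  19:8219  20:7524  21:4457  22:10842  23:10129
  24:231  25:4467  26:3544  27:2695  28:7743  29:4370  30:5558  31:1591
  32:10309  33:1983  34:3771  35:5644  36:949  37:10716  38:6684  39:7374
  40:2997  41:329  42:8379  43:1686  44:7536  45:9011  46:8577  47:10269
  48:8989  49:228  50:8875  51:1337  52:2660  53:7  54:8203  55:1452
  56:7477  57:3260  58:5847  59:5883  60:8452  61:1657  62:2077  63:6165
  64:4541  65:9441  66:5367  67:1211  68:10308  69:7150  70:6733  71:9330
  72:2068  73:8296  74:9013  75:9336  76:4345  77:1617  78:9083  79:2622
  80:7772  81:9829  82:8404  83:5627  84:44  85:5605  86:2788  87:4211
  88:6229  89:6643  90:8454  91:2416  92:7246  93:9886  94:2303  95:3188
  96:709  97:8380  98:7612  99:4574  100:5325  101:7458  102:1596  103:6660
  104:9359  105:7527
Giant step factor: 5926^(-106) ≡ 4075 (mod 11093).
Scan 9744·4075^i mod 11093 for i = 0, 1, …:
  i=0: 9744   i=1: 4953   i=2: 5308   i=3: 9843
  i=4: 9030   i=5: 1769   i=6: 9318   i=7: 10604
  i=8: 4065   i=9: 3026     …   i=85: 3810
  i=86: 6643
Match at i=86, j=89: x = 86·106 + 89 = 9205.

9205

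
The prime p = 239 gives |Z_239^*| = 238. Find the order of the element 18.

119

The order of 18 must divide p − 1 = 238 = 2 · 7 · 17.
Divisors: 1, 2, 7, 14, 17, 34, 119, 238.
Check each in increasing order: 18^1 ≡ 18;  18^2 ≡ 85;  18^7 ≡ 22;  18^14 ≡ 6;  18^17 ≡ 98;  18^34 ≡ 44;  18^119 ≡ 1.
Smallest exponent giving 1 is 119.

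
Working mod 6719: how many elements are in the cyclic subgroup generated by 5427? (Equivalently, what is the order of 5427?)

6718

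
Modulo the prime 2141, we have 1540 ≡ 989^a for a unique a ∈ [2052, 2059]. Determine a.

Compute 989^2052 mod 2141 = 720, then multiply by 989 repeatedly:
  989^2052=720  989^2053=1268  989^2054=1567  989^2055=1820  989^2056=1540
Found 1540 at exponent 2056.

2056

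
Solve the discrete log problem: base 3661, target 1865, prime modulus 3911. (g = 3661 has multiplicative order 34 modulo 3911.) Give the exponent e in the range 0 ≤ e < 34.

Successive powers of 3661 modulo 3911:
  3661^0=1  3661^1=3661  3661^2=3835  3661^3=3356  3661^4=1865
So 3661^4 ≡ 1865 (mod 3911), giving e = 4.

4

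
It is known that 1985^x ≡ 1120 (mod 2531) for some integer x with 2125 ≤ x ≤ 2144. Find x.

Compute 1985^2125 mod 2531 = 1707, then multiply by 1985 repeatedly:
  1985^2125=1707  1985^2126=1917  1985^2127=1152  1985^2128=1227  1985^2129=773
  1985^2130=619  1985^2131=1180  1985^2132=1125  1985^2133=783  1985^2134=221
  1985^2135=822  1985^2136=1706  1985^2137=2463  1985^2138=1694  1985^2139=1422
  1985^2140=605  1985^2141=1231  1985^2142=1120
Found 1120 at exponent 2142.

2142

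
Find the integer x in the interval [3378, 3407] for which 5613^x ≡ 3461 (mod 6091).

Compute 5613^3378 mod 6091 = 900, then multiply by 5613 repeatedly:
  5613^3378=900  5613^3379=2261  5613^3380=3440  5613^3381=250  5613^3382=2320
  5613^3383=5693  5613^3384=1423  5613^3385=1998  5613^3386=1243  5613^3387=2764
  5613^3388=555  5613^3389=2714  5613^3390=91  5613^3391=5230  5613^3392=3461
Found 3461 at exponent 3392.

3392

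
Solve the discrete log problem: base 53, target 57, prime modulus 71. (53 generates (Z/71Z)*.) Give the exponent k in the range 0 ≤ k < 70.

Successive powers of 53 modulo 71:
  53^0=1  53^1=53  53^2=40  53^3=61  53^4=38  53^5=26
  53^6=29  53^7=46  53^8=24  53^9=65  53^10=37  53^11=44
  53^12=60  53^13=56  53^14=57
So 53^14 ≡ 57 (mod 71), giving k = 14.

14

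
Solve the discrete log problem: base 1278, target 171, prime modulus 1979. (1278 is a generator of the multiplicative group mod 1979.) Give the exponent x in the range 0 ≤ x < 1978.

1338

Baby-step giant-step with m = ceil(sqrt(1978)) = 45.
Baby table (1278^j mod 1979 for j=0..44):
  0:1  1:1278  2:609  3:555  4:808  5:1565  6:1280  7:1186
  8:1773  9:1918  10:1202  11:452  12:1767  13:187  14:1506  15:1080
  16:877  17:692  18:1742  19:1880  20:134  21:1058  22:467  23:1147
  24:1406  25:1915  26:1326  27:604  28:102  29:1721  30:769  31:1198
  32:1277  33:1310  34:1925  35:253  36:757  37:1694  38:1885  39:587
  40:145  41:1263  42:1229  43:1315  44:399
Giant step factor: 1278^(-45) ≡ 1976 (mod 1979).
Scan 171·1976^i mod 1979 for i = 0, 1, …:
  i=0: 171   i=1: 1466   i=2: 1539   i=3: 1320
  i=4: 1977   i=5: 6   i=6: 1961   i=7: 54
  i=8: 1817   i=9: 486     …   i=28: 223
  i=29: 1310
Match at i=29, j=33: x = 29·45 + 33 = 1338.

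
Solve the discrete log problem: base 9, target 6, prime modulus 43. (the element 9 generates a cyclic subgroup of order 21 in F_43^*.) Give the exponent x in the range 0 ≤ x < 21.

14

Successive powers of 9 modulo 43:
  9^0=1  9^1=9  9^2=38  9^3=41  9^4=25  9^5=10
  9^6=4  9^7=36  9^8=23  9^9=35  9^10=14  9^11=40
  9^12=16  9^13=15  9^14=6
So 9^14 ≡ 6 (mod 43), giving x = 14.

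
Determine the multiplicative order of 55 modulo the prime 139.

23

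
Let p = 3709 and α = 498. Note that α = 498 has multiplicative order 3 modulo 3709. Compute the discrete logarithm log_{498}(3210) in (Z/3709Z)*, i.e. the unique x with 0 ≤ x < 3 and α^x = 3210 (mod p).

Successive powers of 498 modulo 3709:
  498^0=1  498^1=498  498^2=3210
So 498^2 ≡ 3210 (mod 3709), giving x = 2.

2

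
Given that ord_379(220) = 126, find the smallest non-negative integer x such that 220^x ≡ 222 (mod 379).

20

Successive powers of 220 modulo 379:
  220^0=1  220^1=220  220^2=267  220^3=374  220^4=37  220^5=181
  220^6=25  220^7=194  220^8=232  220^9=254  220^10=167  220^11=356
  220^12=246  220^13=302  220^14=115  220^15=286  220^16=6  220^17=183
  220^18=86  220^19=349  220^20=222
So 220^20 ≡ 222 (mod 379), giving x = 20.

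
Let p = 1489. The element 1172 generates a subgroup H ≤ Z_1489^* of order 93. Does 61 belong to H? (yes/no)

61 ∈ ⟨1172⟩ iff 61^93 ≡ 1 (mod 1489), since |⟨1172⟩| = 93.
61^93 mod 1489 = 1.
Since 1 = 1, 61 lies in the subgroup.

yes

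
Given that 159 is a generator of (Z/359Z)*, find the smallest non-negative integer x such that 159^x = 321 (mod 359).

Baby-step giant-step with m = ceil(sqrt(358)) = 19.
Baby table (159^j mod 359 for j=0..18):
  0:1  1:159  2:151  3:315  4:184  5:177  6:141  7:161
  8:110  9:258  10:96  11:186  12:136  13:84  14:73  15:119
  16:253  17:19  18:149
Giant step factor: 159^(-19) ≡ 239 (mod 359).
Scan 321·239^i mod 359 for i = 0, 1, …:
  i=0: 321   i=1: 252   i=2: 275   i=3: 28
  i=4: 230   i=5: 43   i=6: 225   i=7: 284
  i=8: 25   i=9: 231   i=10: 282   i=11: 265
  i=12: 151
Match at i=12, j=2: x = 12·19 + 2 = 230.

230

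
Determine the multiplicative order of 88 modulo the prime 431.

The order of 88 must divide p − 1 = 430 = 2 · 5 · 43.
Divisors: 1, 2, 5, 10, 43, 86, 215, 430.
Check each in increasing order: 88^1 ≡ 88;  88^2 ≡ 417;  88^5 ≡ 8;  88^10 ≡ 64;  88^43 ≡ 245;  88^86 ≡ 116;  88^215 ≡ 1.
Smallest exponent giving 1 is 215.

215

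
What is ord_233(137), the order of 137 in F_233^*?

232

The order of 137 must divide p − 1 = 232 = 2^3 · 29.
Divisors: 1, 2, 4, 8, 29, 58, 116, 232.
Check each in increasing order: 137^1 ≡ 137;  137^2 ≡ 129;  137^4 ≡ 98;  137^8 ≡ 51;  137^29 ≡ 12;  137^58 ≡ 144;  137^116 ≡ 232;  137^232 ≡ 1.
Smallest exponent giving 1 is 232.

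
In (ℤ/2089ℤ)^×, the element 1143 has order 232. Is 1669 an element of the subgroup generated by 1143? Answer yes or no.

1669 ∈ ⟨1143⟩ iff 1669^232 ≡ 1 (mod 2089), since |⟨1143⟩| = 232.
1669^232 mod 2089 = 857.
Since 857 ≠ 1, 1669 does not lie in the subgroup.

no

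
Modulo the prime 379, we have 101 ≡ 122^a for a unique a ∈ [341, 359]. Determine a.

Compute 122^341 mod 379 = 358, then multiply by 122 repeatedly:
  122^341=358  122^342=91  122^343=111  122^344=277  122^345=63
  122^346=106  122^347=46  122^348=306  122^349=190  122^350=61
  122^351=241  122^352=219  122^353=188  122^354=196  122^355=35
  122^356=101
Found 101 at exponent 356.

356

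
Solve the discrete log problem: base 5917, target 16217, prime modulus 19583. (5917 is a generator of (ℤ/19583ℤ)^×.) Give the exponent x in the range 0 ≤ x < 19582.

14368

Baby-step giant-step with m = ceil(sqrt(19582)) = 140.
Baby table (5917^j mod 19583 for j=0..139):
  0:1  1:5917  2:16068  3:18474  4:17935  5:1118  6:15735  7:6413
  8:13450  9:17921  10:16195  11:6196  12:2356  13:16939  14:2269  15:11318
  16:14329  17:9886  18:1041  19:10535  20:2906  21:928  22:7736  23:8441
  24:8747  25:17713  26:19188  27:12745  28:17615  29:7229  30:4721  31:8799
  32:12069  33:12655  34:13826  35:10251  36:6616  37:455  38:9364  39:6481
  40:4563  41:13897  42:19115  43:11630  44:48  45:9854  46:7527  47:5517
  48:18811  49:14498  50:11126  51:14079  52:18944  53:18139  54:13623  55:3663
  56:15173  57:10169  58:10997  59:14523  60:2387  61:4536  62:10802  63:16105
  64:2407  65:5378  66:18834  67:13508  68:8613  69:8155  70:623  71:4687
  72:3451  73:14081  74:11195  75:11109  76:11405  77:367  78:17409  79:2473
  80:4240  81:2257  82:18646  83:17343  84:3611  85:1234  86:16702  87:9916
  88:2304  89:3000  90:8802  91:10237  92:2110  93:10499  94:5307  95:9970
  96:8494  97:9020  98:7665  99:19160  100:3733  101:18120  102:18698  103:11699
  104:16661  105:2315  106:9338  107:9303  108:17621  109:3565  110:3214  111:2145
  112:2181  113:19363  114:10321  115:9563  116:8984  117:10066  118:8619  119:4491
  120:18699  121:17616  122:13146  123:1206  124:7690  125:10421  126:13773  127:9978
  128:16664  129:483  130:18376  131:5976  132:12677  133:6919  134:11253  135:1801
  136:3365  137:14377  138:157  139:8568
Giant step factor: 5917^(-140) ≡ 8014 (mod 19583).
Scan 16217·8014^i mod 19583 for i = 0, 1, …:
  i=0: 16217   i=1: 10250   i=2: 12398   i=3: 13013
  i=4: 6707   i=5: 14146   i=6: 57   i=7: 6389
  i=8: 11484   i=9: 12259     …   i=101: 11104
  i=102: 2304
Match at i=102, j=88: x = 102·140 + 88 = 14368.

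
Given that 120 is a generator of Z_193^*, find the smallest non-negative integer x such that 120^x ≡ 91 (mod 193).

Baby-step giant-step with m = ceil(sqrt(192)) = 14.
Baby table (120^j mod 193 for j=0..13):
  0:1  1:120  2:118  3:71  4:28  5:79  6:23  7:58
  8:12  9:89  10:65  11:80  12:143  13:176
Giant step factor: 120^(-14) ≡ 100 (mod 193).
Scan 91·100^i mod 193 for i = 0, 1, …:
  i=0: 91   i=1: 29   i=2: 5   i=3: 114
  i=4: 13   i=5: 142   i=6: 111   i=7: 99
  i=8: 57   i=9: 103   i=10: 71
Match at i=10, j=3: x = 10·14 + 3 = 143.

143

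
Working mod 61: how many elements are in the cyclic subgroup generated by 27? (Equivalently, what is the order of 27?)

10

The order of 27 must divide p − 1 = 60 = 2^2 · 3 · 5.
Divisors: 1, 2, 3, 4, 5, 6, 10, 12, 15, 20, 30, 60.
Check each in increasing order: 27^1 ≡ 27;  27^2 ≡ 58;  27^3 ≡ 41;  27^4 ≡ 9;  27^5 ≡ 60;  27^6 ≡ 34;  27^10 ≡ 1.
Smallest exponent giving 1 is 10.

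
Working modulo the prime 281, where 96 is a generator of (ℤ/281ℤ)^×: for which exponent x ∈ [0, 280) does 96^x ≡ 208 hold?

85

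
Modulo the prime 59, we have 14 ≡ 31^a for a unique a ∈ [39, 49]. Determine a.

43

Compute 31^39 mod 59 = 37, then multiply by 31 repeatedly:
  31^39=37  31^40=26  31^41=39  31^42=29  31^43=14
Found 14 at exponent 43.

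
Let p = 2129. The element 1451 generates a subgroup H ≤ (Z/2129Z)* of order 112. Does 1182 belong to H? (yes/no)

no

1182 ∈ ⟨1451⟩ iff 1182^112 ≡ 1 (mod 2129), since |⟨1451⟩| = 112.
1182^112 mod 2129 = 132.
Since 132 ≠ 1, 1182 does not lie in the subgroup.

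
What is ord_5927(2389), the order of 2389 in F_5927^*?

The order of 2389 must divide p − 1 = 5926 = 2 · 2963.
Divisors: 1, 2, 2963, 5926.
Check each in increasing order: 2389^1 ≡ 2389;  2389^2 ≡ 5547;  2389^2963 ≡ 5926;  2389^5926 ≡ 1.
Smallest exponent giving 1 is 5926.

5926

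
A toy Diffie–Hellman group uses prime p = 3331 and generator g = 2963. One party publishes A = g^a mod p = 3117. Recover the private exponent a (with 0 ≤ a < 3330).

2205

Baby-step giant-step with m = ceil(sqrt(3330)) = 58.
Baby table (2963^j mod 3331 for j=0..57):
  0:1  1:2963  2:2184  3:2390  4:3195  5:83  6:2766  7:1398
  8:1841  9:2036  10:227  11:3070  12:2780  13:2908  14:2438  15:2186
  16:1654  17:901  18:1532  19:2494  20:1564  21:711  22:1501  23:578
  24:480  25:3234  26:2386  27:1336  28:1340  29:3199  30:1942  31:1509
  32:965  33:1297  34:2368  35:1298  36:2000  37:151  38:1059  39:15
  40:1142  41:2781  42:2540  43:1291  44:1245  45:1518  46:984  47:967
  48:561  49:74  50:2747  51:1728  52:317  53:3260  54:2811  55:1493
  56:191  57:2994
Giant step factor: 2963^(-58) ≡ 836 (mod 3331).
Scan 3117·836^i mod 3331 for i = 0, 1, …:
  i=0: 3117   i=1: 970   i=2: 1487   i=3: 669
  i=4: 3007   i=5: 2278   i=6: 2407   i=7: 328
  i=8: 1066   i=9: 1799     …   i=37: 143
  i=38: 2963
Match at i=38, j=1: a = 38·58 + 1 = 2205.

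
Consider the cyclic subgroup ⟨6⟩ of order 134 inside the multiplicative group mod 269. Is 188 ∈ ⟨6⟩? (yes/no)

188 ∈ ⟨6⟩ iff 188^134 ≡ 1 (mod 269), since |⟨6⟩| = 134.
188^134 mod 269 = 1.
Since 1 = 1, 188 lies in the subgroup.

yes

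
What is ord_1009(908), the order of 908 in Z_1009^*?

252

The order of 908 must divide p − 1 = 1008 = 2^4 · 3^2 · 7.
Divisors: 1, 2, 3, 4, 6, 7, 8, 9, 12, 14, 16, 18, 21, 24, 28, 36, 42, 48, 56, 63, 72, 84, 112, 126, 144, 168, 252, 336, 504, 1008.
Check each in increasing order: 908^1 ≡ 908;  908^2 ≡ 111;  908^3 ≡ 897;  908^4 ≡ 213;  908^6 ≡ 436;  908^7 ≡ 360;  908^8 ≡ 973;  908^9 ≡ 609;  908^12 ≡ 404;  908^14 ≡ 448;  908^16 ≡ 287;  908^18 ≡ 578;  908^21 ≡ 849;  908^24 ≡ 767;  908^28 ≡ 922;  908^36 ≡ 105;  908^42 ≡ 375;  908^48 ≡ 42;  908^56 ≡ 506;  908^63 ≡ 540;  908^72 ≡ 935;  908^84 ≡ 374;  908^112 ≡ 759;  908^126 ≡ 1008;  908^144 ≡ 431;  908^168 ≡ 634;  908^252 ≡ 1.
Smallest exponent giving 1 is 252.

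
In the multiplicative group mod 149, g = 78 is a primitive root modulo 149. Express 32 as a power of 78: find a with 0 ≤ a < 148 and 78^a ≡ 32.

Baby-step giant-step with m = ceil(sqrt(148)) = 13.
Baby table (78^j mod 149 for j=0..12):
  0:1  1:78  2:124  3:136  4:29  5:27  6:20  7:70
  8:96  9:38  10:133  11:93  12:102
Giant step factor: 78^(-13) ≡ 48 (mod 149).
Scan 32·48^i mod 149 for i = 0, 1, …:
  i=0: 32   i=1: 46   i=2: 122   i=3: 45
  i=4: 74   i=5: 125   i=6: 40   i=7: 132
  i=8: 78
Match at i=8, j=1: a = 8·13 + 1 = 105.

105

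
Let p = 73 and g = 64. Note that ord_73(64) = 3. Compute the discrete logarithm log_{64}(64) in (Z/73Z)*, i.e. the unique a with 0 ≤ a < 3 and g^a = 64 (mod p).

Successive powers of 64 modulo 73:
  64^0=1  64^1=64
So 64^1 ≡ 64 (mod 73), giving a = 1.

1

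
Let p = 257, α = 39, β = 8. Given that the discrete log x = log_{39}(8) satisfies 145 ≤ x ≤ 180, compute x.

176

Compute 39^145 mod 257 = 78, then multiply by 39 repeatedly:
  39^145=78  39^146=215  39^147=161  39^148=111  39^149=217
  39^150=239  39^151=69  39^152=121  39^153=93  39^154=29
  39^155=103  39^156=162  39^157=150  39^158=196  39^159=191
  39^160=253  39^161=101  39^162=84  39^163=192  39^164=35
  39^165=80  39^166=36  39^167=119  39^168=15  39^169=71
  39^170=199  39^171=51  39^172=190  39^173=214  39^174=122
  39^175=132  39^176=8
Found 8 at exponent 176.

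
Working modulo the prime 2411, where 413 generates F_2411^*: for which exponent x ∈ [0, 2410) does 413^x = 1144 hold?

1338

Baby-step giant-step with m = ceil(sqrt(2410)) = 50.
Baby table (413^j mod 2411 for j=0..49):
  0:1  1:413  2:1799  3:399  4:839  5:1734  6:75  7:2043
  8:2320  9:993  10:239  11:2267  12:803  13:1332  14:408  15:2145
  16:1048  17:1255  18:2361  19:1049  20:1668  21:1749  22:1448  23:96
  24:1072  25:1523  26:2139  27:981  28:105  29:2378  30:837  31:908
  32:1299  33:1245  34:642  35:2347  36:89  37:592  38:985  39:1757
  40:2341  41:22  42:1853  43:1002  44:1545  45:1581  46:1983  47:1650
  48:1548  49:409
Giant step factor: 413^(-50) ≡ 2329 (mod 2411).
Scan 1144·2329^i mod 2411 for i = 0, 1, …:
  i=0: 1144   i=1: 221   i=2: 1166   i=3: 828
  i=4: 2023   i=5: 473   i=6: 2201   i=7: 343
  i=8: 806   i=9: 1416     …   i=25: 135
  i=26: 985
Match at i=26, j=38: x = 26·50 + 38 = 1338.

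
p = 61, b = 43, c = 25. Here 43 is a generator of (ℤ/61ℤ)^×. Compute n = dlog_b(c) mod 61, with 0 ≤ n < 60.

Baby-step giant-step with m = ceil(sqrt(60)) = 8.
Baby table (43^j mod 61 for j=0..7):
  0:1  1:43  2:19  3:24  4:56  5:29  6:27  7:2
Giant step factor: 43^(-8) ≡ 22 (mod 61).
Scan 25·22^i mod 61 for i = 0, 1, …:
  i=0: 25   i=1: 1
Match at i=1, j=0: n = 1·8 + 0 = 8.

8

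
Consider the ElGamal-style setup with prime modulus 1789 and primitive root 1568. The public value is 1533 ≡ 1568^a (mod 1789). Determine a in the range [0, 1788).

498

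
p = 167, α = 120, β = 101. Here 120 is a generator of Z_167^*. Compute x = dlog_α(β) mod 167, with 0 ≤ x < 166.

5

Successive powers of 120 modulo 167:
  120^0=1  120^1=120  120^2=38  120^3=51  120^4=108  120^5=101
So 120^5 ≡ 101 (mod 167), giving x = 5.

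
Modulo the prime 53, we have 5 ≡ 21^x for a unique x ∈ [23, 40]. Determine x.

Compute 21^23 mod 53 = 19, then multiply by 21 repeatedly:
  21^23=19  21^24=28  21^25=5
Found 5 at exponent 25.

25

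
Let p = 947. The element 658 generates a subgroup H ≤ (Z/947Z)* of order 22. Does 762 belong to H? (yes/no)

⟨658⟩ has order 22; its elements mod 947 are {1, 17, 133, 178, 185, 215, 289, 304, 367, 390, 433, 514, 557, 580, 643, 658, 732, 762, 769, 814, 930, 946}.
762 is in this set.

yes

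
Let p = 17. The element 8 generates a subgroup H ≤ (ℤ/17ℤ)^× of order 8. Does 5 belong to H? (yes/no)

5 ∈ ⟨8⟩ iff 5^8 ≡ 1 (mod 17), since |⟨8⟩| = 8.
5^8 mod 17 = 16.
Since 16 ≠ 1, 5 does not lie in the subgroup.

no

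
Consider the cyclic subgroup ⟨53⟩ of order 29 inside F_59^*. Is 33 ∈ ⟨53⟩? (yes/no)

no

33 ∈ ⟨53⟩ iff 33^29 ≡ 1 (mod 59), since |⟨53⟩| = 29.
33^29 mod 59 = 58.
Since 58 ≠ 1, 33 does not lie in the subgroup.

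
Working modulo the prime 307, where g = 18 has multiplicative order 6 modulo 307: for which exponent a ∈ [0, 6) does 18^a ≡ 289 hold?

4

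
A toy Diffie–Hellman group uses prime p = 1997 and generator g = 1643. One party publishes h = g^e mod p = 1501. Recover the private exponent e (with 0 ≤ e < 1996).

75

Baby-step giant-step with m = ceil(sqrt(1996)) = 45.
Baby table (1643^j mod 1997 for j=0..44):
  0:1  1:1643  2:1502  3:1491  4:1391  5:845  6:420  7:1095
  8:1785  9:1159  10:1096  11:1431  12:664  13:590  14:825  15:1509
  16:1010  17:1920  18:1297  19:172  20:1019  21:731  22:836  23:1609
  24:1556  25:348  26:622  27:1479  28:1645  29:794  30:501  31:379
  32:1630  33:113  34:1935  35:1978  36:735  37:1417  38:1626  39:1529
  40:1918  41:8  42:1162  43:34  44:1943
Giant step factor: 1643^(-45) ≡ 615 (mod 1997).
Scan 1501·615^i mod 1997 for i = 0, 1, …:
  i=0: 1501   i=1: 501
Match at i=1, j=30: e = 1·45 + 30 = 75.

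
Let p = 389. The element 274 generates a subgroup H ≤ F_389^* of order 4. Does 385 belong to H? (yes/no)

no

385 ∈ ⟨274⟩ iff 385^4 ≡ 1 (mod 389), since |⟨274⟩| = 4.
385^4 mod 389 = 256.
Since 256 ≠ 1, 385 does not lie in the subgroup.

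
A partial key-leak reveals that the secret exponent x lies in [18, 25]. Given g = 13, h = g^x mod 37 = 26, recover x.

24

Compute 13^18 mod 37 = 36, then multiply by 13 repeatedly:
  13^18=36  13^19=24  13^20=16  13^21=23  13^22=3
  13^23=2  13^24=26
Found 26 at exponent 24.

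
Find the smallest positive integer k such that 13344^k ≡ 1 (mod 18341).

18340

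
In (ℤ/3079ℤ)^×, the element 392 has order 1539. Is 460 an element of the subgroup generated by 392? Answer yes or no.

460 ∈ ⟨392⟩ iff 460^1539 ≡ 1 (mod 3079), since |⟨392⟩| = 1539.
460^1539 mod 3079 = 1.
Since 1 = 1, 460 lies in the subgroup.

yes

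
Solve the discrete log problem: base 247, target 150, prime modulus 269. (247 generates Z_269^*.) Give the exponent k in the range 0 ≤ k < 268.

22

Baby-step giant-step with m = ceil(sqrt(268)) = 17.
Baby table (247^j mod 269 for j=0..16):
  0:1  1:247  2:215  3:112  4:226  5:139  6:170  7:26
  8:235  9:210  10:222  11:227  12:117  13:116  14:138  15:192
  16:80
Giant step factor: 247^(-17) ≡ 35 (mod 269).
Scan 150·35^i mod 269 for i = 0, 1, …:
  i=0: 150   i=1: 139
Match at i=1, j=5: k = 1·17 + 5 = 22.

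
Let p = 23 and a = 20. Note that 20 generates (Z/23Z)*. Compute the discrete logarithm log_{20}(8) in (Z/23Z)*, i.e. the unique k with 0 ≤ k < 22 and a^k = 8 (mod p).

Successive powers of 20 modulo 23:
  20^0=1  20^1=20  20^2=9  20^3=19  20^4=12  20^5=10
  20^6=16  20^7=21  20^8=6  20^9=5  20^10=8
So 20^10 ≡ 8 (mod 23), giving k = 10.

10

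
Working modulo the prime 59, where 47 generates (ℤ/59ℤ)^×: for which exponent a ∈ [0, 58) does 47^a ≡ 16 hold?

38

Baby-step giant-step with m = ceil(sqrt(58)) = 8.
Baby table (47^j mod 59 for j=0..7):
  0:1  1:47  2:26  3:42  4:27  5:30  6:53  7:13
Giant step factor: 47^(-8) ≡ 45 (mod 59).
Scan 16·45^i mod 59 for i = 0, 1, …:
  i=0: 16   i=1: 12   i=2: 9   i=3: 51
  i=4: 53
Match at i=4, j=6: a = 4·8 + 6 = 38.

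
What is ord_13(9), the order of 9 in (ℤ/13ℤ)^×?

The order of 9 must divide p − 1 = 12 = 2^2 · 3.
Divisors: 1, 2, 3, 4, 6, 12.
Check each in increasing order: 9^1 ≡ 9;  9^2 ≡ 3;  9^3 ≡ 1.
Smallest exponent giving 1 is 3.

3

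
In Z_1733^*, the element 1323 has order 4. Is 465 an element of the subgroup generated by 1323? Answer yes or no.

no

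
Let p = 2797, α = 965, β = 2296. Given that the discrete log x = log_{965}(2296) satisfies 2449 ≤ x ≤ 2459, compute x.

Compute 965^2449 mod 2797 = 1113, then multiply by 965 repeatedly:
  965^2449=1113  965^2450=2794  965^2451=2699  965^2452=528  965^2453=466
  965^2454=2170  965^2455=1894  965^2456=1269  965^2457=2296
Found 2296 at exponent 2457.

2457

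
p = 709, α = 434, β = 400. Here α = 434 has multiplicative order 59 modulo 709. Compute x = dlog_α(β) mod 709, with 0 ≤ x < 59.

11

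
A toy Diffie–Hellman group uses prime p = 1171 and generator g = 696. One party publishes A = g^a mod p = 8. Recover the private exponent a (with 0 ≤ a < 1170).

921

Baby-step giant-step with m = ceil(sqrt(1170)) = 35.
Baby table (696^j mod 1171 for j=0..34):
  0:1  1:696  2:793  3:387  4:22  5:89  6:1052  7:317
  8:484  9:787  10:895  11:1119  12:109  13:920  14:954  15:27
  16:56  17:333  18:1081  19:594  20:61  21:300  22:362  23:187
  24:171  25:745  26:938  27:601  28:249  29:1167  30:729  31:341
  32:794  33:1083  34:815
Giant step factor: 696^(-35) ≡ 524 (mod 1171).
Scan 8·524^i mod 1171 for i = 0, 1, …:
  i=0: 8   i=1: 679   i=2: 983   i=3: 1023
  i=4: 905   i=5: 1136   i=6: 396   i=7: 237
  i=8: 62   i=9: 871     …   i=25: 1010
  i=26: 1119
Match at i=26, j=11: a = 26·35 + 11 = 921.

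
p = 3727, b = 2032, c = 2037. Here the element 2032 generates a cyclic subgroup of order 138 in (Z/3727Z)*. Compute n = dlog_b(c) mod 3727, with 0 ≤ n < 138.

Baby-step giant-step with m = ceil(sqrt(138)) = 12.
Baby table (2032^j mod 3727 for j=0..11):
  0:1  1:2032  2:3235  3:2819  4:3536  5:3223  6:797  7:1986
  8:2938  9:3089  10:580  11:828
Giant step factor: 2032^(-12) ≡ 564 (mod 3727).
Scan 2037·564^i mod 3727 for i = 0, 1, …:
  i=0: 2037   i=1: 952   i=2: 240   i=3: 1188
  i=4: 2899   i=5: 2610   i=6: 3602   i=7: 313
  i=8: 1363   i=9: 970   i=10: 2938
Match at i=10, j=8: n = 10·12 + 8 = 128.

128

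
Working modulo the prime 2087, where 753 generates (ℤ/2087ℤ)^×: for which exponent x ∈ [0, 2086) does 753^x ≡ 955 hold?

1712

Baby-step giant-step with m = ceil(sqrt(2086)) = 46.
Baby table (753^j mod 2087 for j=0..45):
  0:1  1:753  2:1432  3:1404  4:1190  5:747  6:1088  7:1160
  8:1114  9:1955  10:780  11:893  12:415  13:1532  14:1572  15:387
  16:1318  17:1129  18:728  19:1390  20:1083  21:1569  22:215  23:1196
  24:1091  25:1332  26:1236  27:1993  28:176  29:1047  30:1592  31:838
  32:740  33:2078  34:1571  35:1721  36:1973  37:1812  38:1625  39:643
  40:2082  41:409  42:1188  43:1328  44:311  45:439
Giant step factor: 753^(-46) ≡ 1482 (mod 2087).
Scan 955·1482^i mod 2087 for i = 0, 1, …:
  i=0: 955   i=1: 324   i=2: 158   i=3: 412
  i=4: 1180   i=5: 1941   i=6: 676   i=7: 72
  i=8: 267   i=9: 1251     …   i=36: 1758
  i=37: 780
Match at i=37, j=10: x = 37·46 + 10 = 1712.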